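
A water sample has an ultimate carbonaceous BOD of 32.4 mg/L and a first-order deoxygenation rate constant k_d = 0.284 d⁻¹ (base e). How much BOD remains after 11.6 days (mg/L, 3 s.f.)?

L_t = L₀ e^(−k_d t) = 32.4 × e^(−0.284×11.6) = 32.4 × 0.03709 = 1.202 mg/L.

L ≈ 1.20 mg/L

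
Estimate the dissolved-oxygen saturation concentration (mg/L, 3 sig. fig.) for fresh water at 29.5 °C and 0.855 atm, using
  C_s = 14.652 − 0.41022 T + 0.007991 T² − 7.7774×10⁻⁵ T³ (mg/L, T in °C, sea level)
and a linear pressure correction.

C_s ≈ 6.42 mg/L

At sea level: C_s = 14.652 − 0.41022×29.5 + 0.007991×29.5² − 7.7774×10⁻⁵×29.5³ = 7.508 mg/L.
Pressure correction: C_s' = 7.508 × 0.855 = 6.419 mg/L.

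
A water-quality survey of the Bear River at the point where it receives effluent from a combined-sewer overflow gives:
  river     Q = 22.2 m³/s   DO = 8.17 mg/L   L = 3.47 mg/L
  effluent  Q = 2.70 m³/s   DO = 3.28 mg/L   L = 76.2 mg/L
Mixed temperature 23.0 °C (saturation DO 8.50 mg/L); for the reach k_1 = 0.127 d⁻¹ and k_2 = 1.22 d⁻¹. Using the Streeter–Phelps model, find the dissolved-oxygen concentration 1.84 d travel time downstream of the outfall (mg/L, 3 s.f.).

DO ≈ 7.50 mg/L

Mixed DO = (22.2×8.17 + 2.70×3.28)/(22.2+2.70) = 190.2/24.90 = 7.640 mg/L.
Mixed L₀ = (22.2×3.47 + 2.70×76.2)/(24.90) = 282.8/24.90 = 11.36 mg/L.
Initial deficit D₀ = C_s − DO₀ = 8.50 − 7.640 = 0.8602 mg/L.
D(1.84) = [0.127×11.36/(1.22−0.127)](e^(−0.127×1.84) − e^(−1.22×1.84)) + 0.8602 e^(−1.22×1.84)
= 1.320 × (0.7916 − 0.1059) + 0.8602 × 0.1059 = 0.9959 mg/L.
DO = 8.50 − 0.9959 = 7.504 mg/L.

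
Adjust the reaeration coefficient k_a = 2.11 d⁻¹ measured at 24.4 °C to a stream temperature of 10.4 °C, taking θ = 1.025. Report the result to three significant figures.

k_a ≈ 1.49 d⁻¹

k_a(T₂) = k_a(T₁) · θ^(T₂−T₁) = 2.11 × 1.025^(10.4−24.4)
= 2.11 × 1.025^-14.0 = 2.11 × 0.7077 = 1.493 d⁻¹.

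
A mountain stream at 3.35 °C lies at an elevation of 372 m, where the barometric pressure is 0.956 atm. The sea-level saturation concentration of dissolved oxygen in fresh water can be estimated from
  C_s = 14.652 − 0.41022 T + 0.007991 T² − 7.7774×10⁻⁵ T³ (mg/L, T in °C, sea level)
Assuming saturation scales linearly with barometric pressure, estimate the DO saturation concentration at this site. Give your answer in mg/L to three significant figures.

C_s ≈ 12.8 mg/L

At sea level: C_s = 14.652 − 0.41022×3.35 + 0.007991×3.35² − 7.7774×10⁻⁵×3.35³ = 13.36 mg/L.
Pressure correction: C_s' = 13.36 × 0.956 = 12.78 mg/L.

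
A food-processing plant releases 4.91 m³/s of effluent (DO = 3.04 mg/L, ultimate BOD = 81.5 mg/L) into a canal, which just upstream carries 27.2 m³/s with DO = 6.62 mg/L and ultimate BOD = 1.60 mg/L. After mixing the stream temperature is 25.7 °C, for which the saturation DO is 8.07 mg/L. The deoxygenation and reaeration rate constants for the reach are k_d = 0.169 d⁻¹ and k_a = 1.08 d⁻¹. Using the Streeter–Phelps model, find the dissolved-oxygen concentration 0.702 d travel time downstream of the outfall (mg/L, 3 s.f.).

Mixed DO = (27.2×6.62 + 4.91×3.04)/(27.2+4.91) = 195.0/32.11 = 6.073 mg/L.
Mixed L₀ = (27.2×1.60 + 4.91×81.5)/(32.11) = 443.7/32.11 = 13.82 mg/L.
Initial deficit D₀ = C_s − DO₀ = 8.07 − 6.073 = 1.997 mg/L.
D(0.702) = [0.169×13.82/(1.08−0.169)](e^(−0.169×0.702) − e^(−1.08×0.702)) + 1.997 e^(−1.08×0.702)
= 2.563 × (0.8881 − 0.4685) + 1.997 × 0.4685 = 2.011 mg/L.
DO = 8.07 − 2.011 = 6.059 mg/L.

DO ≈ 6.06 mg/L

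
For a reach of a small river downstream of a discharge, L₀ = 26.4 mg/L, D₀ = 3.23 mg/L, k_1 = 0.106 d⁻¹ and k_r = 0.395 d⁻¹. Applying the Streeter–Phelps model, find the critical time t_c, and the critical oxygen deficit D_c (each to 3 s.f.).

t_c ≈ 3.15 d; D_c ≈ 5.07 mg/L

With k_r/k_1 = 3.726 and 1 − D₀(k_r−k_1)/(k_1 L₀) = 0.6664,
t_c = ln(3.726 × 0.6664) / (0.395 − 0.106) = ln(2.483) / 0.2890 = 0.9096/0.2890 = 3.147 d.
L(t_c) = L₀ e^(−k_1 t_c) = 26.4 × 0.7163 = 18.91 mg/L, and at the critical point k_r D_c = k_1 L, so D_c = (0.106/0.395) × 18.91 = 5.075 mg/L.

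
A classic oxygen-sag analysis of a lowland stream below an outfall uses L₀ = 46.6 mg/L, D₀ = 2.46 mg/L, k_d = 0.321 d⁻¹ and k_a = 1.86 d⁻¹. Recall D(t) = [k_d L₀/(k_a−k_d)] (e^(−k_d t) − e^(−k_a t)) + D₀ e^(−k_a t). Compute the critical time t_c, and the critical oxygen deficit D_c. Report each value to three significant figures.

At the critical point dD/dt = 0, so k_d L₀ e^(−k_d t) = k_a D. Substituting D(t) from the Streeter–Phelps equation and solving for t gives
t_c = ln[(k_a/k_d)(1 − D₀(k_a−k_d)/(k_d L₀))] / (k_a−k_d).
Here k_a−k_d = 1.539 d⁻¹ and 1 − D₀(k_a−k_d)/(k_d L₀) = 1 − 2.46×1.539/(0.321×46.6) = 0.7469, so
t_c = ln(5.794 × 0.7469) / 1.539 = 1.465 / 1.539 = 0.9520 d.
D_c = (k_d/k_a) L₀ e^(−k_d t_c) = (0.321/1.86) × 46.6 × e^(−0.321×0.9520) = 0.1726 × 46.6 × 0.7367 = 5.925 mg/L.

t_c ≈ 0.952 d; D_c ≈ 5.92 mg/L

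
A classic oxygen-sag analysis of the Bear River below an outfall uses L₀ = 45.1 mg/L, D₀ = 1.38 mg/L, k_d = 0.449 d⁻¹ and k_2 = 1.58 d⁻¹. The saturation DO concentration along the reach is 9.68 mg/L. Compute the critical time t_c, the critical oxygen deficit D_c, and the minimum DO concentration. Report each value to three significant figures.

t_c = [1/(k_2−k_d)] ln[(k_2/k_d)(1 − D₀(k_2−k_d)/(k_d L₀))]
= [1/(1.58−0.449)] ln[(1.58/0.449)(1 − 1.38×1.131/(0.449×45.1))]
= (1/1.131) ln[3.519 × 0.9229] = 0.8842 × ln(3.248) = 0.8842 × 1.178 = 1.042 d.
L(t_c) = L₀ e^(−k_d t_c) = 45.1 × 0.6265 = 28.25 mg/L, and at the critical point k_2 D_c = k_d L, so D_c = (0.449/1.58) × 28.25 = 8.029 mg/L.
Minimum DO = C_s − D_c = 9.68 − 8.029 = 1.651 mg/L.

t_c ≈ 1.04 d; D_c ≈ 8.03 mg/L; min DO ≈ 1.65 mg/L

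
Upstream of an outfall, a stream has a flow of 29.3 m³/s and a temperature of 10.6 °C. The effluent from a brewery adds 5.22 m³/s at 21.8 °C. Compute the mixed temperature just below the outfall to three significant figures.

12.3 °C

Flow-weighted mixing: C = (Q_r C_r + Q_w C_w)/(Q_r + Q_w)
= (29.3×10.6 + 5.22×21.8)/(29.3 + 5.22) = 424.4/34.52 = 12.29 °C.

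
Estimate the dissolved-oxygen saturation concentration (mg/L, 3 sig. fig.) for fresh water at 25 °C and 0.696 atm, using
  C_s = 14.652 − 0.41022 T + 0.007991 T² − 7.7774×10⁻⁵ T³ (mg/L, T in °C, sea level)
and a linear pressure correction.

At sea level: C_s = 14.652 − 0.41022×25 + 0.007991×25² − 7.7774×10⁻⁵×25³ = 8.176 mg/L.
Pressure correction: C_s' = 8.176 × 0.696 = 5.690 mg/L.

C_s ≈ 5.69 mg/L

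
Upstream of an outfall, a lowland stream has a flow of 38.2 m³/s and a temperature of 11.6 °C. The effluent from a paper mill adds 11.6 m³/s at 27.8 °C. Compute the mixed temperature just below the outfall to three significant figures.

Flow-weighted mixing: C = (Q_r C_r + Q_w C_w)/(Q_r + Q_w)
= (38.2×11.6 + 11.6×27.8)/(38.2 + 11.6) = 765.6/49.80 = 15.37 °C.

15.4 °C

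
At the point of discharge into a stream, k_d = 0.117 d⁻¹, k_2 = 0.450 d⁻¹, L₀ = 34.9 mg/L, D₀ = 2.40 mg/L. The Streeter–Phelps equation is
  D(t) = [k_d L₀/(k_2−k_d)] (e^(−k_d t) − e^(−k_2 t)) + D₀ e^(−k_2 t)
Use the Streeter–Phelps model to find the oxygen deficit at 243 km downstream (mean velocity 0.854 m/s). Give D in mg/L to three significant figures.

D ≈ 6.10 mg/L

Travel time t = x/v = 243 km / (0.854 m/s) = 243000 m / 0.854 m/s = 284500 s = 3.293 d.
k_d L₀/(k_2−k_d) = 0.117×34.9/(0.450−0.117) = 4.083/0.3330 = 12.26 mg/L.
e^(−k_d t) = e^(−0.117×3.293) = 0.6802; e^(−k_2 t) = e^(−0.450×3.293) = 0.2272.
D = 12.26 × (0.6802 − 0.2272) + 2.40 × 0.2272 = 5.555 + 0.5452 = 6.101 mg/L.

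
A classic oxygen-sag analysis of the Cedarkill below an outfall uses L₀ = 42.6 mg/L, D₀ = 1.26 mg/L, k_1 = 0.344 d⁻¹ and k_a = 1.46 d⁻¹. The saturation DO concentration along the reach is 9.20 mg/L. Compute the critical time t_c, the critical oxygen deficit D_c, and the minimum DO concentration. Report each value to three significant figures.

At the critical point dD/dt = 0, so k_1 L₀ e^(−k_1 t) = k_a D. Substituting D(t) from the Streeter–Phelps equation and solving for t gives
t_c = ln[(k_a/k_1)(1 − D₀(k_a−k_1)/(k_1 L₀))] / (k_a−k_1).
Here k_a−k_1 = 1.116 d⁻¹ and 1 − D₀(k_a−k_1)/(k_1 L₀) = 1 − 1.26×1.116/(0.344×42.6) = 0.9040, so
t_c = ln(4.244 × 0.9040) / 1.116 = 1.345 / 1.116 = 1.205 d.
D_c = (k_1/k_a) L₀ e^(−k_1 t_c) = (0.344/1.46) × 42.6 × e^(−0.344×1.205) = 0.2356 × 42.6 × 0.6607 = 6.631 mg/L.
Minimum DO = C_s − D_c = 9.20 − 6.631 = 2.569 mg/L.

t_c ≈ 1.20 d; D_c ≈ 6.63 mg/L; min DO ≈ 2.57 mg/L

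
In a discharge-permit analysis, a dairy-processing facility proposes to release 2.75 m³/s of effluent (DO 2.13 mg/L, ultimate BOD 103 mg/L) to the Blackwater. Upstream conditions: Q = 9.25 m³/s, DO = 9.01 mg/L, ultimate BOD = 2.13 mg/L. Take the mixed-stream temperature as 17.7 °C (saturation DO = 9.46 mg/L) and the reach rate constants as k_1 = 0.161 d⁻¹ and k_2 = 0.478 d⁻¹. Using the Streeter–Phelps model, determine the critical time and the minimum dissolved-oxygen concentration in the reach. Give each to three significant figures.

Mixed DO = (9.25×9.01 + 2.75×2.13)/(9.25+2.75) = 89.20/12.00 = 7.433 mg/L.
Mixed L₀ = (9.25×2.13 + 2.75×103)/(12.00) = 303.0/12.00 = 25.25 mg/L.
Initial deficit D₀ = C_s − DO₀ = 9.46 − 7.433 = 2.027 mg/L.
t_c = (1/0.3170) ln[(0.478/0.161)(1 − 2.027×0.3170/(0.161×25.25))] = 3.155 × ln(2.500) = 2.890 d.
D_c = (0.161/0.478) × 25.25 × e^(−0.161×2.890) = 0.3368 × 25.25 × 0.6279 = 5.340 mg/L.
Minimum DO = 9.46 − 5.340 = 4.120 mg/L.

t_c ≈ 2.89 d; minimum DO ≈ 4.12 mg/L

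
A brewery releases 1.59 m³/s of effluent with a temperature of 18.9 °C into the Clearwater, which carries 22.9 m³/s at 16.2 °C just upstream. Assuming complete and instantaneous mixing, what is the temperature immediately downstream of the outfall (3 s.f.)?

16.4 °C

Flow-weighted mixing: C = (Q_r C_r + Q_w C_w)/(Q_r + Q_w)
= (22.9×16.2 + 1.59×18.9)/(22.9 + 1.59) = 401.0/24.49 = 16.38 °C.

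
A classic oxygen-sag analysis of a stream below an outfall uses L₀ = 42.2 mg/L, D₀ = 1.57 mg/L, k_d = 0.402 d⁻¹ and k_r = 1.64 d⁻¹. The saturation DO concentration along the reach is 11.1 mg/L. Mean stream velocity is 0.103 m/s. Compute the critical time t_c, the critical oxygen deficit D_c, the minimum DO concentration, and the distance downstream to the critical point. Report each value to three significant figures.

With k_r/k_d = 4.080 and 1 − D₀(k_r−k_d)/(k_d L₀) = 0.8854,
t_c = ln(4.080 × 0.8854) / (1.64 − 0.402) = ln(3.612) / 1.238 = 1.284/1.238 = 1.037 d.
L(t_c) = L₀ e^(−k_d t_c) = 42.2 × 0.6590 = 27.81 mg/L, and at the critical point k_r D_c = k_d L, so D_c = (0.402/1.64) × 27.81 = 6.817 mg/L.
Minimum DO = C_s − D_c = 11.1 − 6.817 = 4.283 mg/L.
x_c = v t_c = 0.103 m/s × 1.037 d × 86400 s/d = 9232 m ≈ 9.23 km.

t_c ≈ 1.04 d; D_c ≈ 6.82 mg/L; min DO ≈ 4.28 mg/L; x_c ≈ 9.23 km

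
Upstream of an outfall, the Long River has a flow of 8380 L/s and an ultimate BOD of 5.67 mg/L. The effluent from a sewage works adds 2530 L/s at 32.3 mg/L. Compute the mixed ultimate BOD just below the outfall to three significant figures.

Flow-weighted mixing: C = (Q_r C_r + Q_w C_w)/(Q_r + Q_w)
= (8380×5.67 + 2530×32.3)/(8380 + 2530) = 129200/10910 = 11.85 mg/L.

11.8 mg/L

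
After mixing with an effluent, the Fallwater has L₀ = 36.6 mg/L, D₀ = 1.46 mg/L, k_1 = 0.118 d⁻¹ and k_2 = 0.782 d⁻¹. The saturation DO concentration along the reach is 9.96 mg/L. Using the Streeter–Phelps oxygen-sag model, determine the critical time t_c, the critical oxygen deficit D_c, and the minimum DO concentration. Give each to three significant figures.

t_c ≈ 2.47 d; D_c ≈ 4.13 mg/L; min DO ≈ 5.83 mg/L

At the critical point dD/dt = 0, so k_1 L₀ e^(−k_1 t) = k_2 D. Substituting D(t) from the Streeter–Phelps equation and solving for t gives
t_c = ln[(k_2/k_1)(1 − D₀(k_2−k_1)/(k_1 L₀))] / (k_2−k_1).
Here k_2−k_1 = 0.6640 d⁻¹ and 1 − D₀(k_2−k_1)/(k_1 L₀) = 1 − 1.46×0.6640/(0.118×36.6) = 0.7755, so
t_c = ln(6.627 × 0.7755) / 0.6640 = 1.637 / 0.6640 = 2.465 d.
L(t_c) = L₀ e^(−k_1 t_c) = 36.6 × 0.7476 = 27.36 mg/L, and at the critical point k_2 D_c = k_1 L, so D_c = (0.118/0.782) × 27.36 = 4.129 mg/L.
Minimum DO = C_s − D_c = 9.96 − 4.129 = 5.831 mg/L.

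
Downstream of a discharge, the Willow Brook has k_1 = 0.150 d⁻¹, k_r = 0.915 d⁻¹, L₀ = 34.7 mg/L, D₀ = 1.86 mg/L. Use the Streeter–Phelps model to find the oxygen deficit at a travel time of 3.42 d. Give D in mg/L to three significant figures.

k_1 L₀/(k_r−k_1) = 0.150×34.7/(0.915−0.150) = 5.205/0.7650 = 6.804 mg/L.
e^(−k_1 t) = e^(−0.150×3.420) = 0.5987; e^(−k_r t) = e^(−0.915×3.420) = 0.04375.
D = 6.804 × (0.5987 − 0.04375) + 1.86 × 0.04375 = 3.776 + 0.08137 = 3.857 mg/L.

D ≈ 3.86 mg/L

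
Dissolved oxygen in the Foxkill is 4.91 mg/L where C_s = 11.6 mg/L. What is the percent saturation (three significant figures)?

% saturation = C/C_s × 100 = 4.91/11.6 × 100 = 42.3 %.

42.3 % saturation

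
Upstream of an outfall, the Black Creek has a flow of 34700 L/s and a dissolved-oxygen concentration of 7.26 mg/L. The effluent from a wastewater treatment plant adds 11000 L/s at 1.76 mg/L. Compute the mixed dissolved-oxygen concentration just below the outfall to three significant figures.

Flow-weighted mixing: C = (Q_r C_r + Q_w C_w)/(Q_r + Q_w)
= (34700×7.26 + 11000×1.76)/(34700 + 11000) = 271300/45700 = 5.936 mg/L.

5.94 mg/L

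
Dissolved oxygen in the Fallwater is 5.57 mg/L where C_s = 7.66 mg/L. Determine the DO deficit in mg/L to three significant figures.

D ≈ 2.09 mg/L

D = C_s − C = 7.66 − 5.57 = 2.09 mg/L.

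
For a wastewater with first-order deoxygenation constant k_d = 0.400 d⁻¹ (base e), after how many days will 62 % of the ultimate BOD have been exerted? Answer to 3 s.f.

t ≈ 2.42 d

y/L₀ = 1 − e^(−k_d t) = 0.62 ⇒ e^(−k_d t) = 0.380
t = −ln(0.380) / 0.400 = 0.9676 / 0.400 = 2.419 d.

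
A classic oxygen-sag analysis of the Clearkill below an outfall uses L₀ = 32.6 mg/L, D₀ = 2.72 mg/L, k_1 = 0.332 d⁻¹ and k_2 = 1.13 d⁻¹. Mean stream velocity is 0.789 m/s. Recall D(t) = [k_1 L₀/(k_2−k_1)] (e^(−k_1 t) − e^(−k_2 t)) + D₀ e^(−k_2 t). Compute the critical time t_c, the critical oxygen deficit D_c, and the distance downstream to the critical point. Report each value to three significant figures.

At the critical point dD/dt = 0, so k_1 L₀ e^(−k_1 t) = k_2 D. Substituting D(t) from the Streeter–Phelps equation and solving for t gives
t_c = ln[(k_2/k_1)(1 − D₀(k_2−k_1)/(k_1 L₀))] / (k_2−k_1).
Here k_2−k_1 = 0.7980 d⁻¹ and 1 − D₀(k_2−k_1)/(k_1 L₀) = 1 − 2.72×0.7980/(0.332×32.6) = 0.7995, so
t_c = ln(3.404 × 0.7995) / 0.7980 = 1.001 / 0.7980 = 1.254 d.
L(t_c) = L₀ e^(−k_1 t_c) = 32.6 × 0.6594 = 21.50 mg/L, and at the critical point k_2 D_c = k_1 L, so D_c = (0.332/1.13) × 21.50 = 6.316 mg/L.
x_c = v t_c = 0.789 m/s × 1.254 d × 86400 s/d = 85510 m ≈ 85.5 km.

t_c ≈ 1.25 d; D_c ≈ 6.32 mg/L; x_c ≈ 85.5 km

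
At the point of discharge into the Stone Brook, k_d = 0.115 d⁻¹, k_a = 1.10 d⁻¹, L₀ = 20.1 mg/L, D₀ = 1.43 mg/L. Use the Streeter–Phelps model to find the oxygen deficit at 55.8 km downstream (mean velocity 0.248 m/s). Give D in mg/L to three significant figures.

Travel time t = x/v = 55.8 km / (0.248 m/s) = 55800 m / 0.248 m/s = 225000 s = 2.604 d.
k_d L₀/(k_a−k_d) = 0.115×20.1/(1.10−0.115) = 2.312/0.9850 = 2.347 mg/L.
e^(−k_d t) = e^(−0.115×2.604) = 0.7412; e^(−k_a t) = e^(−1.10×2.604) = 0.05701.
D = 2.347 × (0.7412 − 0.05701) + 1.43 × 0.05701 = 1.606 + 0.08152 = 1.687 mg/L.

D ≈ 1.69 mg/L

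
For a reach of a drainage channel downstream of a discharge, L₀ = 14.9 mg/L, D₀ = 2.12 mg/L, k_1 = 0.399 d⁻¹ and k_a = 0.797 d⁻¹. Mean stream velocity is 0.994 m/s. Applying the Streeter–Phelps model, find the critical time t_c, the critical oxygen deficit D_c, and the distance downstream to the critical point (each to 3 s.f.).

t_c ≈ 1.35 d; D_c ≈ 4.35 mg/L; x_c ≈ 116 km

At the critical point dD/dt = 0, so k_1 L₀ e^(−k_1 t) = k_a D. Substituting D(t) from the Streeter–Phelps equation and solving for t gives
t_c = ln[(k_a/k_1)(1 − D₀(k_a−k_1)/(k_1 L₀))] / (k_a−k_1).
Here k_a−k_1 = 0.3980 d⁻¹ and 1 − D₀(k_a−k_1)/(k_1 L₀) = 1 − 2.12×0.3980/(0.399×14.9) = 0.8581, so
t_c = ln(1.997 × 0.8581) / 0.3980 = 0.5388 / 0.3980 = 1.354 d.
L(t_c) = L₀ e^(−k_1 t_c) = 14.9 × 0.5826 = 8.681 mg/L, and at the critical point k_a D_c = k_1 L, so D_c = (0.399/0.797) × 8.681 = 4.346 mg/L.
x_c = v t_c = 0.994 m/s × 1.354 d × 86400 s/d = 116300 m ≈ 116 km.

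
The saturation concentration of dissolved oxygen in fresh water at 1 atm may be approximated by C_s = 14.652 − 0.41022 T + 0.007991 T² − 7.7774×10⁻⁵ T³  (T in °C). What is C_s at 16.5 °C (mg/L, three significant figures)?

C_s = 14.652 − 0.41022×16.5 + 0.007991×16.5² − 7.7774×10⁻⁵×16.5³ = 9.710 mg/L.

C_s ≈ 9.71 mg/L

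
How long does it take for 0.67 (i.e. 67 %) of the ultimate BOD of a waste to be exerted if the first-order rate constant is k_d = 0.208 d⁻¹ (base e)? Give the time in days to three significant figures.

t ≈ 5.33 d

y/L₀ = 1 − e^(−k_d t) = 0.67 ⇒ e^(−k_d t) = 0.330
t = −ln(0.330) / 0.208 = 1.109 / 0.208 = 5.330 d.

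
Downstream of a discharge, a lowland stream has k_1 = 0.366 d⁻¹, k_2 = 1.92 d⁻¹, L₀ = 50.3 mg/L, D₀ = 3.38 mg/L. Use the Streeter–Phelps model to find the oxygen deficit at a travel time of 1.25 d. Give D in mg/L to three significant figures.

D ≈ 6.73 mg/L

k_1 L₀/(k_2−k_1) = 0.366×50.3/(1.92−0.366) = 18.41/1.554 = 11.85 mg/L.
e^(−k_1 t) = e^(−0.366×1.250) = 0.6329; e^(−k_2 t) = e^(−1.92×1.250) = 0.09072.
D = 11.85 × (0.6329 − 0.09072) + 3.38 × 0.09072 = 6.423 + 0.3066 = 6.729 mg/L.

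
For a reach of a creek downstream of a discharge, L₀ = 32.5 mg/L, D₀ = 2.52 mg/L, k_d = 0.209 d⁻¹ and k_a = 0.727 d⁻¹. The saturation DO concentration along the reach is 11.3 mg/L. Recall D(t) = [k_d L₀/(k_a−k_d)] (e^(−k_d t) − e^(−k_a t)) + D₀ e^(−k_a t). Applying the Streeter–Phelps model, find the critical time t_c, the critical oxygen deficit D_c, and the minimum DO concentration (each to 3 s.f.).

t_c ≈ 1.99 d; D_c ≈ 6.16 mg/L; min DO ≈ 5.14 mg/L

With k_a/k_d = 3.478 and 1 − D₀(k_a−k_d)/(k_d L₀) = 0.8078,
t_c = ln(3.478 × 0.8078) / (0.727 − 0.209) = ln(2.810) / 0.5180 = 1.033/0.5180 = 1.995 d.
D_c = (k_d/k_a) L₀ e^(−k_d t_c) = (0.209/0.727) × 32.5 × e^(−0.209×1.995) = 0.2875 × 32.5 × 0.6591 = 6.158 mg/L.
Minimum DO = C_s − D_c = 11.3 − 6.158 = 5.142 mg/L.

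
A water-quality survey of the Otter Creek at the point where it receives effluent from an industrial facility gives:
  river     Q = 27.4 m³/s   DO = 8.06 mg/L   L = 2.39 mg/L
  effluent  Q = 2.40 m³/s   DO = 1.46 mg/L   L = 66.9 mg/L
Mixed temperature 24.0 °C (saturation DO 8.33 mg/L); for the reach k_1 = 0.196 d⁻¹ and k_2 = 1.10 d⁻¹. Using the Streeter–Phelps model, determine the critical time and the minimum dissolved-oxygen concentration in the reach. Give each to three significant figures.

Mixed DO = (27.4×8.06 + 2.40×1.46)/(27.4+2.40) = 224.3/29.80 = 7.528 mg/L.
Mixed L₀ = (27.4×2.39 + 2.40×66.9)/(29.80) = 226.0/29.80 = 7.585 mg/L.
Initial deficit D₀ = C_s − DO₀ = 8.33 − 7.528 = 0.8015 mg/L.
t_c = (1/0.9040) ln[(1.10/0.196)(1 − 0.8015×0.9040/(0.196×7.585))] = 1.106 × ln(2.877) = 1.169 d.
D_c = (0.196/1.10) × 7.585 × e^(−0.196×1.169) = 0.1782 × 7.585 × 0.7952 = 1.075 mg/L.
Minimum DO = 8.33 − 1.075 = 7.255 mg/L.

t_c ≈ 1.17 d; minimum DO ≈ 7.26 mg/L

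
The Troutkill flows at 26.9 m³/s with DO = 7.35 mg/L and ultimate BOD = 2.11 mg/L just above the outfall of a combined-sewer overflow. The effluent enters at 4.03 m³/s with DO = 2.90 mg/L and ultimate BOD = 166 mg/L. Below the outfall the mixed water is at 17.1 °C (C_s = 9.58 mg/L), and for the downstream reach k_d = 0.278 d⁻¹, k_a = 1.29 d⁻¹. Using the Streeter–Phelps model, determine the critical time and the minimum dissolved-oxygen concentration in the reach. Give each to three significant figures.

t_c ≈ 0.951 d; minimum DO ≈ 5.70 mg/L

Mixed DO = (26.9×7.35 + 4.03×2.90)/(26.9+4.03) = 209.4/30.93 = 6.770 mg/L.
Mixed L₀ = (26.9×2.11 + 4.03×166)/(30.93) = 725.7/30.93 = 23.46 mg/L.
Initial deficit D₀ = C_s − DO₀ = 9.58 − 6.770 = 2.810 mg/L.
t_c = (1/1.012) ln[(1.29/0.278)(1 − 2.810×1.012/(0.278×23.46))] = 0.9881 × ln(2.617) = 0.9508 d.
D_c = (0.278/1.29) × 23.46 × e^(−0.278×0.9508) = 0.2155 × 23.46 × 0.7677 = 3.882 mg/L.
Minimum DO = 9.58 − 3.882 = 5.698 mg/L.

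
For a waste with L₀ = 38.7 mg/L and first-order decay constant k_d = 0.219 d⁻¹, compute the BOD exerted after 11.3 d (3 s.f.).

y ≈ 35.4 mg/L

y_t = L₀(1 − e^(−k_d t)) = 38.7 × (1 − e^(−0.219×11.3))
= 38.7 × (1 − 0.08419) = 38.7 × 0.9158 = 35.44 mg/L.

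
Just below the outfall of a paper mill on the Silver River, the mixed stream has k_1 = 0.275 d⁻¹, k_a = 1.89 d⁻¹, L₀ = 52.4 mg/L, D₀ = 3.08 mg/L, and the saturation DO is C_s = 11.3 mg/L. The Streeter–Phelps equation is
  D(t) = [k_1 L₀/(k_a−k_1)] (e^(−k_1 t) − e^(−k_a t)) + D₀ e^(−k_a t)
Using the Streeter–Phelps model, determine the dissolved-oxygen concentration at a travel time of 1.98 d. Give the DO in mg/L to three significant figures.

DO ≈ 6.26 mg/L

k_1 L₀/(k_a−k_1) = 0.275×52.4/(1.89−0.275) = 14.41/1.615 = 8.923 mg/L.
e^(−k_1 t) = e^(−0.275×1.980) = 0.5801; e^(−k_a t) = e^(−1.89×1.980) = 0.02370.
D = 8.923 × (0.5801 − 0.02370) + 3.08 × 0.02370 = 4.965 + 0.07300 = 5.038 mg/L.
DO = C_s − D = 11.3 − 5.038 = 6.262 mg/L.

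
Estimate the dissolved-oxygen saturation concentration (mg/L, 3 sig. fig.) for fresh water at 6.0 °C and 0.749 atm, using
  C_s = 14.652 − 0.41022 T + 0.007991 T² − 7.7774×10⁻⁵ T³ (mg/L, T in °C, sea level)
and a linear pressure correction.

At sea level: C_s = 14.652 − 0.41022×6.0 + 0.007991×6.0² − 7.7774×10⁻⁵×6.0³ = 12.46 mg/L.
Pressure correction: C_s' = 12.46 × 0.749 = 9.334 mg/L.

C_s ≈ 9.33 mg/L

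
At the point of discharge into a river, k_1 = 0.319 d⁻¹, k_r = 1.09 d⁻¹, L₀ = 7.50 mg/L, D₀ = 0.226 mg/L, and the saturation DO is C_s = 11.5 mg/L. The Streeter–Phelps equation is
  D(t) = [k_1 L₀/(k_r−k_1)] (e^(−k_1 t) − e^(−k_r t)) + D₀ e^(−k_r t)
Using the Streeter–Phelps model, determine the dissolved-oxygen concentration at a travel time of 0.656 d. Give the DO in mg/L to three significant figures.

DO ≈ 10.4 mg/L

k_1 L₀/(k_r−k_1) = 0.319×7.50/(1.09−0.319) = 2.393/0.7710 = 3.103 mg/L.
e^(−k_1 t) = e^(−0.319×0.6560) = 0.8112; e^(−k_r t) = e^(−1.09×0.6560) = 0.4892.
D = 3.103 × (0.8112 − 0.4892) + 0.226 × 0.4892 = 0.9992 + 0.1106 = 1.110 mg/L.
DO = C_s − D = 11.5 − 1.110 = 10.39 mg/L.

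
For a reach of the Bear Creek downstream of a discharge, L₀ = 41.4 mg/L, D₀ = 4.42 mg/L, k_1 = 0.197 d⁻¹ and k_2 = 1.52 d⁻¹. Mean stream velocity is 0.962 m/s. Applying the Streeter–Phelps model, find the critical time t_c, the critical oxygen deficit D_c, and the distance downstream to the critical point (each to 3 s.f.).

t_c ≈ 0.590 d; D_c ≈ 4.78 mg/L; x_c ≈ 49.1 km

With k_2/k_1 = 7.716 and 1 − D₀(k_2−k_1)/(k_1 L₀) = 0.2830,
t_c = ln(7.716 × 0.2830) / (1.52 − 0.197) = ln(2.184) / 1.323 = 0.7810/1.323 = 0.5903 d.
D_c = (k_1/k_2) L₀ e^(−k_1 t_c) = (0.197/1.52) × 41.4 × e^(−0.197×0.5903) = 0.1296 × 41.4 × 0.8902 = 4.777 mg/L.
x_c = v t_c = 0.962 m/s × 0.5903 d × 86400 s/d = 49060 m ≈ 49.1 km.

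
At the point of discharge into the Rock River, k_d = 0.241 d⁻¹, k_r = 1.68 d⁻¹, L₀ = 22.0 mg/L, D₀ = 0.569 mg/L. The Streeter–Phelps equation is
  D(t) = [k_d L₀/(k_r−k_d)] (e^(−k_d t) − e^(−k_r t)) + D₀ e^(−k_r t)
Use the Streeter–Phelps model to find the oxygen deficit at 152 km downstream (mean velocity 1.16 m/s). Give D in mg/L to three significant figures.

D ≈ 2.31 mg/L

Travel time t = x/v = 152 km / (1.16 m/s) = 152000 m / 1.16 m/s = 131000 s = 1.517 d.
k_d L₀/(k_r−k_d) = 0.241×22.0/(1.68−0.241) = 5.302/1.439 = 3.685 mg/L.
e^(−k_d t) = e^(−0.241×1.517) = 0.6938; e^(−k_r t) = e^(−1.68×1.517) = 0.07825.
D = 3.685 × (0.6938 − 0.07825) + 0.569 × 0.07825 = 2.268 + 0.04452 = 2.313 mg/L.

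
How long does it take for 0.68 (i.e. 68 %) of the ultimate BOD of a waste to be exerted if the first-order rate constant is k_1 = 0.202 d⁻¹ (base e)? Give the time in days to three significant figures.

t ≈ 5.64 d

y/L₀ = 1 − e^(−k_1 t) = 0.68 ⇒ e^(−k_1 t) = 0.320
t = −ln(0.320) / 0.202 = 1.139 / 0.202 = 5.641 d.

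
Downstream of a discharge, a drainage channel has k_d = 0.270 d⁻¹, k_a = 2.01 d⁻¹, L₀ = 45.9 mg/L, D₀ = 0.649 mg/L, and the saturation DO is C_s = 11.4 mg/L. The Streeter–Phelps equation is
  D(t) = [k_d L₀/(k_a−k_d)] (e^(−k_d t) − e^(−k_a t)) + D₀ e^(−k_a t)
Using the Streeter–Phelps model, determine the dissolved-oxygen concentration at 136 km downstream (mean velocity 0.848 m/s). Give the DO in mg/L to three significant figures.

Travel time t = x/v = 136 km / (0.848 m/s) = 136000 m / 0.848 m/s = 160400 s = 1.856 d.
k_d L₀/(k_a−k_d) = 0.270×45.9/(2.01−0.270) = 12.39/1.740 = 7.122 mg/L.
e^(−k_d t) = e^(−0.270×1.856) = 0.6058; e^(−k_a t) = e^(−2.01×1.856) = 0.02397.
D = 7.122 × (0.6058 − 0.02397) + 0.649 × 0.02397 = 4.144 + 0.01556 = 4.160 mg/L.
DO = C_s − D = 11.4 − 4.160 = 7.240 mg/L.

DO ≈ 7.24 mg/L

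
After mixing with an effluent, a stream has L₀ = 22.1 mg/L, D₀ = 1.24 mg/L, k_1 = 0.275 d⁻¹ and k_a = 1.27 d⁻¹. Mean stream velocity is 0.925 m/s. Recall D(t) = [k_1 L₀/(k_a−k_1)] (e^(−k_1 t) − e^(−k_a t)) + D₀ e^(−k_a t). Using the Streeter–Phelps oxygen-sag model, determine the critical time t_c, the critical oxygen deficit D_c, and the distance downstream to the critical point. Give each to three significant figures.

t_c ≈ 1.31 d; D_c ≈ 3.34 mg/L; x_c ≈ 105 km

At the critical point dD/dt = 0, so k_1 L₀ e^(−k_1 t) = k_a D. Substituting D(t) from the Streeter–Phelps equation and solving for t gives
t_c = ln[(k_a/k_1)(1 − D₀(k_a−k_1)/(k_1 L₀))] / (k_a−k_1).
Here k_a−k_1 = 0.9950 d⁻¹ and 1 − D₀(k_a−k_1)/(k_1 L₀) = 1 − 1.24×0.9950/(0.275×22.1) = 0.7970, so
t_c = ln(4.618 × 0.7970) / 0.9950 = 1.303 / 0.9950 = 1.310 d.
D_c = (k_1/k_a) L₀ e^(−k_1 t_c) = (0.275/1.27) × 22.1 × e^(−0.275×1.310) = 0.2165 × 22.1 × 0.6976 = 3.338 mg/L.
x_c = v t_c = 0.925 m/s × 1.310 d × 86400 s/d = 104700 m ≈ 105 km.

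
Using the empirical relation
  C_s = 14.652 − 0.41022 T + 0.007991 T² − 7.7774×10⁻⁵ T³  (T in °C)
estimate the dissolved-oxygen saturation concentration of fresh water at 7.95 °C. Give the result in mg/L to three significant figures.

C_s ≈ 11.9 mg/L

C_s = 14.652 − 0.41022×7.95 + 0.007991×7.95² − 7.7774×10⁻⁵×7.95³ = 11.86 mg/L.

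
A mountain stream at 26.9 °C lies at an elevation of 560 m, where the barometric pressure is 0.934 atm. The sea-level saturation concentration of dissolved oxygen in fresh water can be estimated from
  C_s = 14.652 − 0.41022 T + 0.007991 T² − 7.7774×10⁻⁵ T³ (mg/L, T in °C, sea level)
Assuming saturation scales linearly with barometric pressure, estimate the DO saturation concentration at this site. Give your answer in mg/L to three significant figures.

At sea level: C_s = 14.652 − 0.41022×26.9 + 0.007991×26.9² − 7.7774×10⁻⁵×26.9³ = 7.886 mg/L.
Pressure correction: C_s' = 7.886 × 0.934 = 7.365 mg/L.

C_s ≈ 7.37 mg/L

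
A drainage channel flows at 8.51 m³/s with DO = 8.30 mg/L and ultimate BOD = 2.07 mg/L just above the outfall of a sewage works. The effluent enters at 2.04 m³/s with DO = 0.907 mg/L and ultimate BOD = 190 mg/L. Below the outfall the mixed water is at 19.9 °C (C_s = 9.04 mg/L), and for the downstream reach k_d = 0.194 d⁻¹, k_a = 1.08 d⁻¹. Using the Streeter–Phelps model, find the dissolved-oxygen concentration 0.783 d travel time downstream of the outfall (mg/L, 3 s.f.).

Mixed DO = (8.51×8.30 + 2.04×0.907)/(8.51+2.04) = 72.48/10.55 = 6.870 mg/L.
Mixed L₀ = (8.51×2.07 + 2.04×190)/(10.55) = 405.2/10.55 = 38.41 mg/L.
Initial deficit D₀ = C_s − DO₀ = 9.04 − 6.870 = 2.170 mg/L.
D(0.783) = [0.194×38.41/(1.08−0.194)](e^(−0.194×0.783) − e^(−1.08×0.783)) + 2.170 e^(−1.08×0.783)
= 8.410 × (0.8591 − 0.4293) + 2.170 × 0.4293 = 4.546 mg/L.
DO = 9.04 − 4.546 = 4.494 mg/L.

DO ≈ 4.49 mg/L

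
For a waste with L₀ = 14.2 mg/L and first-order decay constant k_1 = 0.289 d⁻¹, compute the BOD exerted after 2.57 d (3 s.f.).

y ≈ 7.44 mg/L

y_t = L₀(1 − e^(−k_1 t)) = 14.2 × (1 − e^(−0.289×2.57))
= 14.2 × (1 − 0.4758) = 14.2 × 0.5242 = 7.443 mg/L.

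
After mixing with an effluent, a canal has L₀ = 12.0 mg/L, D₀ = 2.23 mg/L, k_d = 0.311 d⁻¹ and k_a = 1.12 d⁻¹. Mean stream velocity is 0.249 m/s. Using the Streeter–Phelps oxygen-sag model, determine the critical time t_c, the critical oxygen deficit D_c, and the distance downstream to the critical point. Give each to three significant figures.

t_c ≈ 0.767 d; D_c ≈ 2.62 mg/L; x_c ≈ 16.5 km

t_c = [1/(k_a−k_d)] ln[(k_a/k_d)(1 − D₀(k_a−k_d)/(k_d L₀))]
= [1/(1.12−0.311)] ln[(1.12/0.311)(1 − 2.23×0.8090/(0.311×12.0))]
= (1/0.8090) ln[3.601 × 0.5166] = 1.236 × ln(1.860) = 1.236 × 0.6208 = 0.7674 d.
D_c = (k_d/k_a) L₀ e^(−k_d t_c) = (0.311/1.12) × 12.0 × e^(−0.311×0.7674) = 0.2777 × 12.0 × 0.7877 = 2.625 mg/L.
x_c = v t_c = 0.249 m/s × 0.7674 d × 86400 s/d = 16510 m ≈ 16.5 km.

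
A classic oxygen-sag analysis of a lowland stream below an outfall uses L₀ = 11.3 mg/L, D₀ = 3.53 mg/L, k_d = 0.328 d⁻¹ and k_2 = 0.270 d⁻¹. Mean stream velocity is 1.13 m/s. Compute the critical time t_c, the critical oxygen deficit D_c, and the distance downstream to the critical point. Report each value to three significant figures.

At the critical point dD/dt = 0, so k_d L₀ e^(−k_d t) = k_2 D. Substituting D(t) from the Streeter–Phelps equation and solving for t gives
t_c = ln[(k_2/k_d)(1 − D₀(k_2−k_d)/(k_d L₀))] / (k_2−k_d).
Here k_2−k_d = -0.05800 d⁻¹ and 1 − D₀(k_2−k_d)/(k_d L₀) = 1 − 3.53×-0.05800/(0.328×11.3) = 1.055, so
t_c = ln(0.8232 × 1.055) / -0.05800 = -0.1408 / -0.05800 = 2.428 d.
D_c = (k_d/k_2) L₀ e^(−k_d t_c) = (0.328/0.270) × 11.3 × e^(−0.328×2.428) = 1.215 × 11.3 × 0.4510 = 6.190 mg/L.
x_c = v t_c = 1.13 m/s × 2.428 d × 86400 s/d = 237100 m ≈ 237 km.

t_c ≈ 2.43 d; D_c ≈ 6.19 mg/L; x_c ≈ 237 km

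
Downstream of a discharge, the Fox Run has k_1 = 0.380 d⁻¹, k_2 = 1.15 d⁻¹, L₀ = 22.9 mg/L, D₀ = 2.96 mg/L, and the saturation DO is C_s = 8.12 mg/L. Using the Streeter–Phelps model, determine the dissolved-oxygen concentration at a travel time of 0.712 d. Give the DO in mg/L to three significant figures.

k_1 L₀/(k_2−k_1) = 0.380×22.9/(1.15−0.380) = 8.702/0.7700 = 11.30 mg/L.
e^(−k_1 t) = e^(−0.380×0.7120) = 0.7630; e^(−k_2 t) = e^(−1.15×0.7120) = 0.4410.
D = 11.30 × (0.7630 − 0.4410) + 2.96 × 0.4410 = 3.639 + 1.305 = 4.944 mg/L.
DO = C_s − D = 8.12 − 4.944 = 3.176 mg/L.

DO ≈ 3.18 mg/L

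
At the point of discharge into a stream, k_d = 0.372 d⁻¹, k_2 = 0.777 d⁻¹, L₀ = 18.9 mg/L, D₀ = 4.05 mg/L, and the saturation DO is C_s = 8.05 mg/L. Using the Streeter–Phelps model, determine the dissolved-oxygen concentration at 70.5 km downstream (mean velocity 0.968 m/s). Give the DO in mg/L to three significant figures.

DO ≈ 2.28 mg/L

Travel time t = x/v = 70.5 km / (0.968 m/s) = 70500 m / 0.968 m/s = 72830 s = 0.8429 d.
k_d L₀/(k_2−k_d) = 0.372×18.9/(0.777−0.372) = 7.031/0.4050 = 17.36 mg/L.
e^(−k_d t) = e^(−0.372×0.8429) = 0.7308; e^(−k_2 t) = e^(−0.777×0.8429) = 0.5195.
D = 17.36 × (0.7308 − 0.5195) + 4.05 × 0.5195 = 3.669 + 2.104 = 5.773 mg/L.
DO = C_s − D = 8.05 − 5.773 = 2.277 mg/L.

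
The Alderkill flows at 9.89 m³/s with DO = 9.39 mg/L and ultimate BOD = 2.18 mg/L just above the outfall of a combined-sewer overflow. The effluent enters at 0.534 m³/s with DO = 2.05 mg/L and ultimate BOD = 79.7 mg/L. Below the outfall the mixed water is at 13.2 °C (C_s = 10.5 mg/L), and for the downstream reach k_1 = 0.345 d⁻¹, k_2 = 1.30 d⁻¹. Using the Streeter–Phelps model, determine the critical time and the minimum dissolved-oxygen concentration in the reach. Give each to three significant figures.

t_c ≈ 0.232 d; minimum DO ≈ 8.99 mg/L

Mixed DO = (9.89×9.39 + 0.534×2.05)/(9.89+0.534) = 93.96/10.42 = 9.014 mg/L.
Mixed L₀ = (9.89×2.18 + 0.534×79.7)/(10.42) = 64.12/10.42 = 6.151 mg/L.
Initial deficit D₀ = C_s − DO₀ = 10.5 − 9.014 = 1.486 mg/L.
t_c = (1/0.9550) ln[(1.30/0.345)(1 − 1.486×0.9550/(0.345×6.151))] = 1.047 × ln(1.248) = 0.2322 d.
D_c = (0.345/1.30) × 6.151 × e^(−0.345×0.2322) = 0.2654 × 6.151 × 0.9230 = 1.507 mg/L.
Minimum DO = 10.5 − 1.507 = 8.993 mg/L.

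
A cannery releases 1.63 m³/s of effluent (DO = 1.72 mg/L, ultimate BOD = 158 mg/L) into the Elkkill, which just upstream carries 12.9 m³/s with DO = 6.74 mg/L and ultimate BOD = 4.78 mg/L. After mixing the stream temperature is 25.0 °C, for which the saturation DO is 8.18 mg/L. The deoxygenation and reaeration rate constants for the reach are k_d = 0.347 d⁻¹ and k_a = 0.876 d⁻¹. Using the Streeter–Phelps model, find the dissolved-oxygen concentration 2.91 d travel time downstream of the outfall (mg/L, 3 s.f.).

Mixed DO = (12.9×6.74 + 1.63×1.72)/(12.9+1.63) = 89.75/14.53 = 6.177 mg/L.
Mixed L₀ = (12.9×4.78 + 1.63×158)/(14.53) = 319.2/14.53 = 21.97 mg/L.
Initial deficit D₀ = C_s − DO₀ = 8.18 − 6.177 = 2.003 mg/L.
D(2.91) = [0.347×21.97/(0.876−0.347)](e^(−0.347×2.91) − e^(−0.876×2.91)) + 2.003 e^(−0.876×2.91)
= 14.41 × (0.3643 − 0.07815) + 2.003 × 0.07815 = 4.280 mg/L.
DO = 8.18 − 4.280 = 3.900 mg/L.

DO ≈ 3.90 mg/L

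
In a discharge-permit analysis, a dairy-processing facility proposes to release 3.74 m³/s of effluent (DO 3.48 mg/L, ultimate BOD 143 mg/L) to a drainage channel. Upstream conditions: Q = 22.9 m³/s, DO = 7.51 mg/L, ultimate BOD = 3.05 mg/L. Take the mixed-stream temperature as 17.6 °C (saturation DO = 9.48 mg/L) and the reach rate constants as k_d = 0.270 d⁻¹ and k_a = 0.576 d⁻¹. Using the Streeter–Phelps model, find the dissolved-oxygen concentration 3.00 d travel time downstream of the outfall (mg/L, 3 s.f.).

Mixed DO = (22.9×7.51 + 3.74×3.48)/(22.9+3.74) = 185.0/26.64 = 6.944 mg/L.
Mixed L₀ = (22.9×3.05 + 3.74×143)/(26.64) = 604.7/26.64 = 22.70 mg/L.
Initial deficit D₀ = C_s − DO₀ = 9.48 − 6.944 = 2.536 mg/L.
D(3.00) = [0.270×22.70/(0.576−0.270)](e^(−0.270×3.00) − e^(−0.576×3.00)) + 2.536 e^(−0.576×3.00)
= 20.03 × (0.4449 − 0.1776) + 2.536 × 0.1776 = 5.802 mg/L.
DO = 9.48 − 5.802 = 3.678 mg/L.

DO ≈ 3.68 mg/L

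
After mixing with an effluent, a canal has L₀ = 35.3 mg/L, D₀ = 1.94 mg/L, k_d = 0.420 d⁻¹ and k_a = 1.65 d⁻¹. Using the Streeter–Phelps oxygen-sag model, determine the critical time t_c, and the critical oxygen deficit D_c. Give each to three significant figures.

With k_a/k_d = 3.929 and 1 − D₀(k_a−k_d)/(k_d L₀) = 0.8391,
t_c = ln(3.929 × 0.8391) / (1.65 − 0.420) = ln(3.296) / 1.230 = 1.193/1.230 = 0.9698 d.
L(t_c) = L₀ e^(−k_d t_c) = 35.3 × 0.6654 = 23.49 mg/L, and at the critical point k_a D_c = k_d L, so D_c = (0.420/1.65) × 23.49 = 5.979 mg/L.

t_c ≈ 0.970 d; D_c ≈ 5.98 mg/L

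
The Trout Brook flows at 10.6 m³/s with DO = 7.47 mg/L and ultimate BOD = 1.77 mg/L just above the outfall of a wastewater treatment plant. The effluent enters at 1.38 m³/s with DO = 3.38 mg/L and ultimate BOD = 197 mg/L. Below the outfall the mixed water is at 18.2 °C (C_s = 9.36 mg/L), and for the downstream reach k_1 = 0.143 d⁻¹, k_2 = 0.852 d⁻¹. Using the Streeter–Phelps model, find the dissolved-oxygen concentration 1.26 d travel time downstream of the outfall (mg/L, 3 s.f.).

DO ≈ 6.14 mg/L

Mixed DO = (10.6×7.47 + 1.38×3.38)/(10.6+1.38) = 83.85/11.98 = 6.999 mg/L.
Mixed L₀ = (10.6×1.77 + 1.38×197)/(11.98) = 290.6/11.98 = 24.26 mg/L.
Initial deficit D₀ = C_s − DO₀ = 9.36 − 6.999 = 2.361 mg/L.
D(1.26) = [0.143×24.26/(0.852−0.143)](e^(−0.143×1.26) − e^(−0.852×1.26)) + 2.361 e^(−0.852×1.26)
= 4.893 × (0.8351 − 0.3418) + 2.361 × 0.3418 = 3.221 mg/L.
DO = 9.36 − 3.221 = 6.139 mg/L.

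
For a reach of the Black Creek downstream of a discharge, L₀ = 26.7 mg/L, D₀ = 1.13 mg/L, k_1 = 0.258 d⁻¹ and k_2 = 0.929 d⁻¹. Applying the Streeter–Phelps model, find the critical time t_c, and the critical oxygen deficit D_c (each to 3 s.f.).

With k_2/k_1 = 3.601 and 1 − D₀(k_2−k_1)/(k_1 L₀) = 0.8899,
t_c = ln(3.601 × 0.8899) / (0.929 − 0.258) = ln(3.204) / 0.6710 = 1.165/0.6710 = 1.736 d.
D_c = (k_1/k_2) L₀ e^(−k_1 t_c) = (0.258/0.929) × 26.7 × e^(−0.258×1.736) = 0.2777 × 26.7 × 0.6391 = 4.739 mg/L.

t_c ≈ 1.74 d; D_c ≈ 4.74 mg/L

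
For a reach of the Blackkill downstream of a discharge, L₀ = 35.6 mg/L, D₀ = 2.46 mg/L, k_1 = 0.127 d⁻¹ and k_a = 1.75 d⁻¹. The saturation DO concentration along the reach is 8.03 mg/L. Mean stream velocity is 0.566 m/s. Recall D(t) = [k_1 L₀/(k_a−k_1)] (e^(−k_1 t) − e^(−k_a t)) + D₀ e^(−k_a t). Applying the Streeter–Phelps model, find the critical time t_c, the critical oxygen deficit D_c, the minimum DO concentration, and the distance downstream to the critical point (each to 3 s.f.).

t_c = [1/(k_a−k_1)] ln[(k_a/k_1)(1 − D₀(k_a−k_1)/(k_1 L₀))]
= [1/(1.75−0.127)] ln[(1.75/0.127)(1 − 2.46×1.623/(0.127×35.6))]
= (1/1.623) ln[13.78 × 0.1169] = 0.6161 × ln(1.611) = 0.6161 × 0.4769 = 0.2939 d.
D_c = (k_1/k_a) L₀ e^(−k_1 t_c) = (0.127/1.75) × 35.6 × e^(−0.127×0.2939) = 0.07257 × 35.6 × 0.9634 = 2.489 mg/L.
Minimum DO = C_s − D_c = 8.03 − 2.489 = 5.541 mg/L.
x_c = v t_c = 0.566 m/s × 0.2939 d × 86400 s/d = 14370 m ≈ 14.4 km.

t_c ≈ 0.294 d; D_c ≈ 2.49 mg/L; min DO ≈ 5.54 mg/L; x_c ≈ 14.4 km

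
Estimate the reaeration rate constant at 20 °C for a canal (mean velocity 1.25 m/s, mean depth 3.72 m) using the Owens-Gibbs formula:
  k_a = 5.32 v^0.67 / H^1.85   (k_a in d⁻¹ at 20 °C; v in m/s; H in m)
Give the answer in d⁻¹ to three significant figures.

k_a ≈ 0.544 d⁻¹

k_a = 5.32 × 1.25^0.67 / 3.72^1.85 = 5.32 × 1.161 / 11.36 = 0.5437 d⁻¹.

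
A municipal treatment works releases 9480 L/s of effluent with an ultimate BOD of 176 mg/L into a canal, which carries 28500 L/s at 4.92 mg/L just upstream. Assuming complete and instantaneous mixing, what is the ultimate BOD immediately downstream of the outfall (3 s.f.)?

Flow-weighted mixing: C = (Q_r C_r + Q_w C_w)/(Q_r + Q_w)
= (28500×4.92 + 9480×176)/(28500 + 9480) = 1.809×10^6/37980 = 47.62 mg/L.

47.6 mg/L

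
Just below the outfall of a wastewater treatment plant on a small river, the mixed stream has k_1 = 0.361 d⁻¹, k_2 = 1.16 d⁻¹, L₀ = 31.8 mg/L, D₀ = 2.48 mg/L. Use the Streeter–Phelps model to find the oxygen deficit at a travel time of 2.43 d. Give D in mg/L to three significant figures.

k_1 L₀/(k_2−k_1) = 0.361×31.8/(1.16−0.361) = 11.48/0.7990 = 14.37 mg/L.
e^(−k_1 t) = e^(−0.361×2.430) = 0.4159; e^(−k_2 t) = e^(−1.16×2.430) = 0.05968.
D = 14.37 × (0.4159 − 0.05968) + 2.48 × 0.05968 = 5.119 + 0.1480 = 5.267 mg/L.

D ≈ 5.27 mg/L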